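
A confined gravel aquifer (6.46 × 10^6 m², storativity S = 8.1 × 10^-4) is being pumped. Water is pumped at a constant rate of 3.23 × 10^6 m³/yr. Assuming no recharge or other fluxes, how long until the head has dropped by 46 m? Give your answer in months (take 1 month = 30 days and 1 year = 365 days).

ΔV = S × A × Δh = 8.1 × 10^-4 × 6.46 × 10^6 × 46 = 2.407 × 10^5 m³
Q = 3.23 × 10^6 m³/yr = 8849 m³/d
t = ΔV / Q = 2.407 × 10^5 m³ / 8849 m³/d = 27.2 d
t = 27.2 d ≈ 0.9067 months

t ≈ 0.907 months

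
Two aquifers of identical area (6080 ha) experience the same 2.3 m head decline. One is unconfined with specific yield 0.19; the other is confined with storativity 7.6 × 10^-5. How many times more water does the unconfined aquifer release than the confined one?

A = 6080 ha = 6.08 × 10^7 m²
Unconfined: ΔV_u = Sy × A × Δh = 0.19 × 6.08 × 10^7 × 2.3 = 2.657 × 10^7 m³
Confined: ΔV_c = S × A × Δh = 7.6 × 10^-5 × 6.08 × 10^7 × 2.3 = 10630 m³
Ratio = ΔV_u / ΔV_c = Sy / S = 0.19 / 7.6 × 10^-5 = 2500

ΔV_u / ΔV_c ≈ 2500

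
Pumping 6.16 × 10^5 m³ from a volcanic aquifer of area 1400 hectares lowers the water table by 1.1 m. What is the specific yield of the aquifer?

Sy ≈ 0.04

A = 1400 hectares = 1.4 × 10^7 m²
Sy = ΔV / (A × Δh) = 6.16 × 10^5 m³ / (1.4 × 10^7 m² × 1.1 m) = 0.04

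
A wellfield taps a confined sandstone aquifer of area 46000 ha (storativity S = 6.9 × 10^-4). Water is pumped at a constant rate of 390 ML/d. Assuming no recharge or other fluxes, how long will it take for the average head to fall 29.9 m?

t ≈ 24.3 days

A = 46000 ha = 4.6 × 10^8 m²
ΔV = S × A × Δh = 6.9 × 10^-4 × 4.6 × 10^8 × 29.9 = 9.49 × 10^6 m³
Q = 390 ML/d = 3.9 × 10^5 m³/d
t = ΔV / Q = 9.49 × 10^6 m³ / 3.9 × 10^5 m³/d = 24.33 d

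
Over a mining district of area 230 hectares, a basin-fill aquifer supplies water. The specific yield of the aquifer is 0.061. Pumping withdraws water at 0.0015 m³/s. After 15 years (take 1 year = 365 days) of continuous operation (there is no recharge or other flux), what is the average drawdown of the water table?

Δh ≈ 5.06 m

A = 230 hectares = 2.3 × 10^6 m²
Q = 0.0015 m³/s = 129.6 m³/d
t = 15 years = 5475 d
ΔV = Q × t = 129.6 m³/d × 5475 d = 7.096 × 10^5 m³
Δh = ΔV / (Sy × A) = 7.096 × 10^5 / (0.061 × 2.3 × 10^6) = 5.057 m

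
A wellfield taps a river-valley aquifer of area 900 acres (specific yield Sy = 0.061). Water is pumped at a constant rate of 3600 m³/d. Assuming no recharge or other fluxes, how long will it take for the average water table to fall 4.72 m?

A = 900 acres = 3.642 × 10^6 m²
ΔV = Sy × A × Δh = 0.061 × 3.642 × 10^6 × 4.72 = 1.049 × 10^6 m³
t = ΔV / Q = 1.049 × 10^6 m³ / 3600 m³/d = 291.3 d

t ≈ 291 days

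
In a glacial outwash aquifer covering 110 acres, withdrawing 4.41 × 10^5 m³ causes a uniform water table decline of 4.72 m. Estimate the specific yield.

A = 110 acres = 4.452 × 10^5 m²
Sy = ΔV / (A × Δh) = 4.41 × 10^5 m³ / (4.452 × 10^5 m² × 4.72 m) = 0.2099

Sy ≈ 0.21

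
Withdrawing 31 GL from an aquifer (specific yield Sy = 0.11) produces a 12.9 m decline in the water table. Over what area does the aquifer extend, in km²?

ΔV = 31 GL = 3.1 × 10^7 m³
A = ΔV / (Sy × Δh) = 3.1 × 10^7 / (0.11 × 12.9) = 2.185 × 10^7 m²
A = 2.185 × 10^7 m² = 21.85 km²

A ≈ 21.8 km²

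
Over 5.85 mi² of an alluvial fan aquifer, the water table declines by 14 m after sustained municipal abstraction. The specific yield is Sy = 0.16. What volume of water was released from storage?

ΔV ≈ 3.39 × 10^7 m³

A = 5.85 mi² = 1.515 × 10^7 m²
ΔV = Sy × A × Δh = 0.16 × 1.515 × 10^7 m² × 14 m = 3.394 × 10^7 m³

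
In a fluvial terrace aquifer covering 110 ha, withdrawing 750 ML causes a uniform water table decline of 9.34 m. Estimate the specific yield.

Sy ≈ 0.073

A = 110 ha = 1.1 × 10^6 m²
ΔV = 750 ML = 7.5 × 10^5 m³
Sy = ΔV / (A × Δh) = 7.5 × 10^5 m³ / (1.1 × 10^6 m² × 9.34 m) = 0.073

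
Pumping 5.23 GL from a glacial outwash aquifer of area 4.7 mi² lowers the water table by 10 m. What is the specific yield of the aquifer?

Sy ≈ 0.043

A = 4.7 mi² = 1.217 × 10^7 m²
ΔV = 5.23 GL = 5.23 × 10^6 m³
Sy = ΔV / (A × Δh) = 5.23 × 10^6 m³ / (1.217 × 10^7 m² × 10 m) = 0.04296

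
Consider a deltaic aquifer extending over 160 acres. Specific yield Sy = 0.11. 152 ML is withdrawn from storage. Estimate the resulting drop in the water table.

A = 160 acres = 6.475 × 10^5 m²
ΔV = 152 ML = 1.52 × 10^5 m³
Δh = ΔV / (Sy × A) = 1.52 × 10^5 m³ / (0.11 × 6.475 × 10^5 m²) = 2.134 m

Δh ≈ 2.13 m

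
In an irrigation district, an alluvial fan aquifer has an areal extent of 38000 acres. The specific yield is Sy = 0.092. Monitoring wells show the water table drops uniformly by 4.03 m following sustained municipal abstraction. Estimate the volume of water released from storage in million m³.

ΔV ≈ 57 million m³

A = 38000 acres = 1.538 × 10^8 m²
ΔV = Sy × A × Δh = 0.092 × 1.538 × 10^8 m² × 4.03 m = 5.702 × 10^7 m³
ΔV = 5.702 × 10^7 m³ = 57.02 million m³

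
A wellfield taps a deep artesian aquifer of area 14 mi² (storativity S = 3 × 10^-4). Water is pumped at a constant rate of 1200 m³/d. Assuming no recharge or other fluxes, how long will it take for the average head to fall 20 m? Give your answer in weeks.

A = 14 mi² = 3.626 × 10^7 m²
ΔV = S × A × Δh = 3 × 10^-4 × 3.626 × 10^7 × 20 = 2.176 × 10^5 m³
t = ΔV / Q = 2.176 × 10^5 m³ / 1200 m³/d = 181.3 d
t = 181.3 d ≈ 25.9 weeks

t ≈ 25.9 weeks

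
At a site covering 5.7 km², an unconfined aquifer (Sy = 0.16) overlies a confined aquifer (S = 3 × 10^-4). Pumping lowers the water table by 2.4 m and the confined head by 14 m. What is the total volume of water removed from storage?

ΔV ≈ 2.21 × 10^6 m³

A = 5.7 km² = 5.7 × 10^6 m²
Unconfined: ΔV_u = Sy × A × Δh_u = 0.16 × 5.7 × 10^6 × 2.4 = 2.189 × 10^6 m³
Confined: ΔV_c = S × A × Δh_c = 3 × 10^-4 × 5.7 × 10^6 × 14 = 23940 m³
Total ΔV = 2.189 × 10^6 + 23940 = 2.213 × 10^6 m³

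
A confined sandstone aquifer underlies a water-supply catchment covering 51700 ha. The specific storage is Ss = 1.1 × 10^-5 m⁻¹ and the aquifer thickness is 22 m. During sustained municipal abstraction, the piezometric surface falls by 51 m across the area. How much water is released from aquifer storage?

ΔV ≈ 6.38 × 10^6 m³

S = Ss × b = 1.1 × 10^-5 m⁻¹ × 22 m = 2.42 × 10^-4
A = 51700 ha = 5.17 × 10^8 m²
ΔV = S × A × Δh = 2.42 × 10^-4 × 5.17 × 10^8 m² × 51 m = 6.381 × 10^6 m³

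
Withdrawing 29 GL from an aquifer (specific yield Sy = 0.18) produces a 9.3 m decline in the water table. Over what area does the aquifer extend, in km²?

A ≈ 17.3 km²

ΔV = 29 GL = 2.9 × 10^7 m³
A = ΔV / (Sy × Δh) = 2.9 × 10^7 / (0.18 × 9.3) = 1.732 × 10^7 m²
A = 1.732 × 10^7 m² = 17.32 km²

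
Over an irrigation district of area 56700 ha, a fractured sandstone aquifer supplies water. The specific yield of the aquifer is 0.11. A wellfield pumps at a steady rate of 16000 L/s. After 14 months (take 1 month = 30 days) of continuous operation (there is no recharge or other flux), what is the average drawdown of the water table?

A = 56700 ha = 5.67 × 10^8 m²
Q = 16000 L/s = 1.382 × 10^6 m³/d
t = 14 months = 420 d
ΔV = Q × t = 1.382 × 10^6 m³/d × 420 d = 5.806 × 10^8 m³
Δh = ΔV / (Sy × A) = 5.806 × 10^8 / (0.11 × 5.67 × 10^8) = 9.309 m

Δh ≈ 9.31 m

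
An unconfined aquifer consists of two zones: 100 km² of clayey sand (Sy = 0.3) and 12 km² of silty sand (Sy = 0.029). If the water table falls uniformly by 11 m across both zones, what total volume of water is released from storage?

ΔV ≈ 3.34 × 10^8 m³

A₁ = 100 km² = 1 × 10^8 m²; A₂ = 12 km² = 1.2 × 10^7 m²
ΔV₁ = 0.3 × 1 × 10^8 × 11 = 3.3 × 10^8 m³
ΔV₂ = 0.029 × 1.2 × 10^7 × 11 = 3.828 × 10^6 m³
ΔV = ΔV₁ + ΔV₂ = 3.338 × 10^8 m³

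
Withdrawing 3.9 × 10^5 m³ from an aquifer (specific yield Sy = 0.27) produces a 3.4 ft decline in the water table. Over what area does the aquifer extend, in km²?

A ≈ 1.39 km²

Δh = 3.4 ft = 1.036 m
A = ΔV / (Sy × Δh) = 3.9 × 10^5 / (0.27 × 1.036) = 1.394 × 10^6 m²
A = 1.394 × 10^6 m² = 1.394 km²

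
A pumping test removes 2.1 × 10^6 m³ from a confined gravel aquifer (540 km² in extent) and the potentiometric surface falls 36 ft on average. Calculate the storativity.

A = 540 km² = 5.4 × 10^8 m²
Δh = 36 ft = 10.97 m
S = ΔV / (A × Δh) = 2.1 × 10^6 m³ / (5.4 × 10^8 m² × 10.97 m) = 3.544 × 10^-4

S ≈ 3.5 × 10^-4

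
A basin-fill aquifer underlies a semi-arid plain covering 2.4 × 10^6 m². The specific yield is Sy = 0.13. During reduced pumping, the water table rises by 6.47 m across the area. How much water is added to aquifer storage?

ΔV ≈ 2.02 × 10^6 m³

ΔV = Sy × A × Δh = 0.13 × 2.4 × 10^6 m² × 6.47 m = 2.019 × 10^6 m³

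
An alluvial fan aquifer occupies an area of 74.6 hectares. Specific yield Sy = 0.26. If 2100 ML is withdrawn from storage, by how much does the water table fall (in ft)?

A = 74.6 hectares = 7.46 × 10^5 m²
ΔV = 2100 ML = 2.1 × 10^6 m³
Δh = ΔV / (Sy × A) = 2.1 × 10^6 m³ / (0.26 × 7.46 × 10^5 m²) = 10.83 m
Δh = 10.83 m = 35.52 ft

Δh ≈ 35.5 ft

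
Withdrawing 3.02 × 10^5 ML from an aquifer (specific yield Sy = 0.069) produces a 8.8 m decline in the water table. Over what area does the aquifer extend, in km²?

A ≈ 497 km²

ΔV = 3.02 × 10^5 ML = 3.02 × 10^8 m³
A = ΔV / (Sy × Δh) = 3.02 × 10^8 / (0.069 × 8.8) = 4.974 × 10^8 m²
A = 4.974 × 10^8 m² = 497.4 km²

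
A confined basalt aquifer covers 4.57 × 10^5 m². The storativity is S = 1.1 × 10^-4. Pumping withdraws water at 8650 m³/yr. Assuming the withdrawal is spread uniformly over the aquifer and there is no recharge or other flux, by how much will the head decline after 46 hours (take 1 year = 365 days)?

Δh ≈ 0.904 m

Q = 8650 m³/yr = 23.7 m³/d
t = 46 hours = 1.917 d
ΔV = Q × t = 23.7 m³/d × 1.917 d = 45.42 m³
Δh = ΔV / (S × A) = 45.42 / (1.1 × 10^-4 × 4.57 × 10^5) = 0.9036 m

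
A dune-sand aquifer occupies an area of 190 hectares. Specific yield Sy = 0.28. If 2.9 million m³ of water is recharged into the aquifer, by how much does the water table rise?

A = 190 hectares = 1.9 × 10^6 m²
ΔV = 2.9 million m³ = 2.9 × 10^6 m³
Δh = ΔV / (Sy × A) = 2.9 × 10^6 m³ / (0.28 × 1.9 × 10^6 m²) = 5.451 m

Δh ≈ 5.45 m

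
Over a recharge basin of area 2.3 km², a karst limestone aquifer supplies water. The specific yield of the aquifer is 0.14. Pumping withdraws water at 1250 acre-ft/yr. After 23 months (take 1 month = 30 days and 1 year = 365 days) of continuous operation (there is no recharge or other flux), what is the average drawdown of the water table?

Δh ≈ 9.05 m

A = 2.3 km² = 2.3 × 10^6 m²
Q = 1250 acre-ft/yr = 4224 m³/d
t = 23 months = 690 d
ΔV = Q × t = 4224 m³/d × 690 d = 2.915 × 10^6 m³
Δh = ΔV / (Sy × A) = 2.915 × 10^6 / (0.14 × 2.3 × 10^6) = 9.052 m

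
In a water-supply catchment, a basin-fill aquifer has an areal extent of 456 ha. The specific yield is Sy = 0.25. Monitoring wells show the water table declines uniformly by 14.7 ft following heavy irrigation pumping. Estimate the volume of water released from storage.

A = 456 ha = 4.56 × 10^6 m²
Δh = 14.7 ft = 4.481 m
ΔV = Sy × A × Δh = 0.25 × 4.56 × 10^6 m² × 4.481 m = 5.108 × 10^6 m³

ΔV ≈ 5.11 × 10^6 m³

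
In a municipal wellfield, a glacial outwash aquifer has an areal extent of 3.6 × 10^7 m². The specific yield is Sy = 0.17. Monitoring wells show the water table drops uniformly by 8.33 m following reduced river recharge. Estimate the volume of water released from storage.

ΔV ≈ 5.1 × 10^7 m³

ΔV = Sy × A × Δh = 0.17 × 3.6 × 10^7 m² × 8.33 m = 5.098 × 10^7 m³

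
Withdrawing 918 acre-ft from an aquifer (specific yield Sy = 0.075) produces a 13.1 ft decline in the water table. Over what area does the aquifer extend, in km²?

A ≈ 3.78 km²

Δh = 13.1 ft = 3.993 m
ΔV = 918 acre-ft = 1.132 × 10^6 m³
A = ΔV / (Sy × Δh) = 1.132 × 10^6 / (0.075 × 3.993) = 3.781 × 10^6 m²
A = 3.781 × 10^6 m² = 3.781 km²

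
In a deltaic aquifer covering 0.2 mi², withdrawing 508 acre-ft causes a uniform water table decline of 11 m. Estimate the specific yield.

A = 0.2 mi² = 5.18 × 10^5 m²
ΔV = 508 acre-ft = 6.266 × 10^5 m³
Sy = ΔV / (A × Δh) = 6.266 × 10^5 m³ / (5.18 × 10^5 m² × 11 m) = 0.11

Sy ≈ 0.11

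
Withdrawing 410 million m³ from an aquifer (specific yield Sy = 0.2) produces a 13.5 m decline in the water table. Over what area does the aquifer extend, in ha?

A ≈ 15200 ha

ΔV = 410 million m³ = 4.1 × 10^8 m³
A = ΔV / (Sy × Δh) = 4.1 × 10^8 / (0.2 × 13.5) = 1.519 × 10^8 m²
A = 1.519 × 10^8 m² = 15190 ha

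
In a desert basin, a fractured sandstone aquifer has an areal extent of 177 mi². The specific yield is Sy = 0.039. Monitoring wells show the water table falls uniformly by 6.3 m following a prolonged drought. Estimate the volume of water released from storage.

ΔV ≈ 1.13 × 10^8 m³

A = 177 mi² = 4.584 × 10^8 m²
ΔV = Sy × A × Δh = 0.039 × 4.584 × 10^8 m² × 6.3 m = 1.126 × 10^8 m³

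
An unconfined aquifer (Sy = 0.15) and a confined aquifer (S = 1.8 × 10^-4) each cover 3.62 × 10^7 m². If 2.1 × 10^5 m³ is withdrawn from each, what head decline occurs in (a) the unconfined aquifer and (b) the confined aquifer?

Unconfined: Δh_u = ΔV/(Sy·A) = 2.1 × 10^5/(0.15 × 3.62 × 10^7) = 0.03867 m
Confined: Δh_c = ΔV/(S·A) = 2.1 × 10^5/(1.8 × 10^-4 × 3.62 × 10^7) = 32.23 m

Δh_u ≈ 0.0387 m; Δh_c ≈ 32.2 m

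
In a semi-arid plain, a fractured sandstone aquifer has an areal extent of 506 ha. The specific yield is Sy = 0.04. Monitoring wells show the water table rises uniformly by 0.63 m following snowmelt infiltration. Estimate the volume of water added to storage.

ΔV ≈ 1.28 × 10^5 m³

A = 506 ha = 5.06 × 10^6 m²
ΔV = Sy × A × Δh = 0.04 × 5.06 × 10^6 m² × 0.63 m = 1.275 × 10^5 m³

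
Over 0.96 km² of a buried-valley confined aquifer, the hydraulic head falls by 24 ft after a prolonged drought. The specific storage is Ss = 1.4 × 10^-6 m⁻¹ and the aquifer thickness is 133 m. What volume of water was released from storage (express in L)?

S = Ss × b = 1.4 × 10^-6 m⁻¹ × 133 m = 1.862 × 10^-4
A = 0.96 km² = 9.6 × 10^5 m²
Δh = 24 ft = 7.315 m
ΔV = S × A × Δh = 1.862 × 10^-4 × 9.6 × 10^5 m² × 7.315 m = 1308 m³
ΔV = 1308 m³ = 1.308 × 10^6 L

ΔV ≈ 1.31 × 10^6 L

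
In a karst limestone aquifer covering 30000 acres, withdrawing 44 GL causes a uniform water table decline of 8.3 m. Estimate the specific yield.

A = 30000 acres = 1.214 × 10^8 m²
ΔV = 44 GL = 4.4 × 10^7 m³
Sy = ΔV / (A × Δh) = 4.4 × 10^7 m³ / (1.214 × 10^8 m² × 8.3 m) = 0.04367

Sy ≈ 0.044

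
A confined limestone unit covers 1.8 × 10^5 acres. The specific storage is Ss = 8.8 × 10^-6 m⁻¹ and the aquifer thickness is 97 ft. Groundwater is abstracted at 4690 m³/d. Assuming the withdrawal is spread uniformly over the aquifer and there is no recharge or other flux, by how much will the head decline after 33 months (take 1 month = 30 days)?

Δh ≈ 24.5 m

b = 97 ft = 29.57 m
S = Ss × b = 8.8 × 10^-6 m⁻¹ × 29.57 m = 2.602 × 10^-4
A = 1.8 × 10^5 acres = 7.284 × 10^8 m²
t = 33 months = 990 d
ΔV = Q × t = 4690 m³/d × 990 d = 4.643 × 10^6 m³
Δh = ΔV / (S × A) = 4.643 × 10^6 / (2.602 × 10^-4 × 7.284 × 10^8) = 24.5 m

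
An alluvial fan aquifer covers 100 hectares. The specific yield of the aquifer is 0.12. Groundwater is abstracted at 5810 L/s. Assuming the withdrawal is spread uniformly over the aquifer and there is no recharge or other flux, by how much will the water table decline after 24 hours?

Δh ≈ 4.18 m

A = 100 hectares = 1 × 10^6 m²
Q = 5810 L/s = 5.02 × 10^5 m³/d
t = 24 hours = 1 d
ΔV = Q × t = 5.02 × 10^5 m³/d × 1 d = 5.02 × 10^5 m³
Δh = ΔV / (Sy × A) = 5.02 × 10^5 / (0.12 × 1 × 10^6) = 4.183 m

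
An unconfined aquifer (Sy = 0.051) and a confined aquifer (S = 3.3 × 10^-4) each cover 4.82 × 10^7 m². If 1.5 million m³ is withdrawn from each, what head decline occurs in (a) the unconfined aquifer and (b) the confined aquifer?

Δh_u ≈ 0.61 m; Δh_c ≈ 94.3 m

ΔV = 1.5 million m³ = 1.5 × 10^6 m³
Unconfined: Δh_u = ΔV/(Sy·A) = 1.5 × 10^6/(0.051 × 4.82 × 10^7) = 0.6102 m
Confined: Δh_c = ΔV/(S·A) = 1.5 × 10^6/(3.3 × 10^-4 × 4.82 × 10^7) = 94.3 m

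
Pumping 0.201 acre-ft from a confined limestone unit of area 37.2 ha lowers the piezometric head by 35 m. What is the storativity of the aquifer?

A = 37.2 ha = 3.72 × 10^5 m²
ΔV = 0.201 acre-ft = 247.9 m³
S = ΔV / (A × Δh) = 247.9 m³ / (3.72 × 10^5 m² × 35 m) = 1.904 × 10^-5

S ≈ 1.9 × 10^-5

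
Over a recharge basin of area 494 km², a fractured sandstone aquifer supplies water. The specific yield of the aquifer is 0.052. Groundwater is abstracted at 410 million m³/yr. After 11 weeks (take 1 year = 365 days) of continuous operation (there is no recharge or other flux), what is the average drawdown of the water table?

Δh ≈ 3.37 m

A = 494 km² = 4.94 × 10^8 m²
Q = 410 million m³/yr = 1.123 × 10^6 m³/d
t = 11 weeks = 77 d
ΔV = Q × t = 1.123 × 10^6 m³/d × 77 d = 8.649 × 10^7 m³
Δh = ΔV / (Sy × A) = 8.649 × 10^7 / (0.052 × 4.94 × 10^8) = 3.367 m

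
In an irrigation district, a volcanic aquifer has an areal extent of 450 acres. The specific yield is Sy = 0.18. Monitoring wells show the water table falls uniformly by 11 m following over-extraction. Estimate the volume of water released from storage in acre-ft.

ΔV ≈ 2920 acre-ft

A = 450 acres = 1.821 × 10^6 m²
ΔV = Sy × A × Δh = 0.18 × 1.821 × 10^6 m² × 11 m = 3.606 × 10^6 m³
ΔV = 3.606 × 10^6 m³ = 2923 acre-ft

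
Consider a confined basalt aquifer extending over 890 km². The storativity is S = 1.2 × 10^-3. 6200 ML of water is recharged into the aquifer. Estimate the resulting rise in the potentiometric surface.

Δh ≈ 5.81 m

A = 890 km² = 8.9 × 10^8 m²
ΔV = 6200 ML = 6.2 × 10^6 m³
Δh = ΔV / (S × A) = 6.2 × 10^6 m³ / (0.0012 × 8.9 × 10^8 m²) = 5.805 m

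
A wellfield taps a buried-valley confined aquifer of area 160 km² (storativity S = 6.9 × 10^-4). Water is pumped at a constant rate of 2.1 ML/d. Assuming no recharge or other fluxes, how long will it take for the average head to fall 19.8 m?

A = 160 km² = 1.6 × 10^8 m²
ΔV = S × A × Δh = 6.9 × 10^-4 × 1.6 × 10^8 × 19.8 = 2.186 × 10^6 m³
Q = 2.1 ML/d = 2100 m³/d
t = ΔV / Q = 2.186 × 10^6 m³ / 2100 m³/d = 1041 d

t ≈ 1040 days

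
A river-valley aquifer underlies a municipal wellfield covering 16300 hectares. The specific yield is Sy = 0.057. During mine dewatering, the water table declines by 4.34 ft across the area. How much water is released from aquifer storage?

ΔV ≈ 1.23 × 10^7 m³

A = 16300 hectares = 1.63 × 10^8 m²
Δh = 4.34 ft = 1.323 m
ΔV = Sy × A × Δh = 0.057 × 1.63 × 10^8 m² × 1.323 m = 1.229 × 10^7 m³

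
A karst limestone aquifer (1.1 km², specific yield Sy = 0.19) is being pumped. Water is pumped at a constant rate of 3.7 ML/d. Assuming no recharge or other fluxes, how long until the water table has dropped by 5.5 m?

t ≈ 311 days

A = 1.1 km² = 1.1 × 10^6 m²
ΔV = Sy × A × Δh = 0.19 × 1.1 × 10^6 × 5.5 = 1.149 × 10^6 m³
Q = 3.7 ML/d = 3700 m³/d
t = ΔV / Q = 1.149 × 10^6 m³ / 3700 m³/d = 310.7 d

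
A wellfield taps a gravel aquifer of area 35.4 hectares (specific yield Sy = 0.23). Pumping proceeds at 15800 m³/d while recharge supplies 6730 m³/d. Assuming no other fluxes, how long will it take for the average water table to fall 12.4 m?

t ≈ 111 days

A = 35.4 hectares = 3.54 × 10^5 m²
ΔV = Sy × A × Δh = 0.23 × 3.54 × 10^5 × 12.4 = 1.01 × 10^6 m³
Net withdrawal = 15800 − 6730 = 9070 m³/d
t = ΔV / Q = 1.01 × 10^6 m³ / 9070 m³/d = 111.3 d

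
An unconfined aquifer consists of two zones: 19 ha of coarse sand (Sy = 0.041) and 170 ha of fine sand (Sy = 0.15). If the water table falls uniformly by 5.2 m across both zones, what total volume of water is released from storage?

ΔV ≈ 1.37 × 10^6 m³

A₁ = 19 ha = 1.9 × 10^5 m²; A₂ = 170 ha = 1.7 × 10^6 m²
ΔV₁ = 0.041 × 1.9 × 10^5 × 5.2 = 40510 m³
ΔV₂ = 0.15 × 1.7 × 10^6 × 5.2 = 1.326 × 10^6 m³
ΔV = ΔV₁ + ΔV₂ = 1.367 × 10^6 m³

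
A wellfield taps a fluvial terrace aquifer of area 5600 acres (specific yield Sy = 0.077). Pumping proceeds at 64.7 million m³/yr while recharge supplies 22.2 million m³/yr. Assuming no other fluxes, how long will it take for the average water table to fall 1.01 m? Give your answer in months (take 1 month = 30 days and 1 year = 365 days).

t ≈ 0.505 months

A = 5600 acres = 2.266 × 10^7 m²
ΔV = Sy × A × Δh = 0.077 × 2.266 × 10^7 × 1.01 = 1.762 × 10^6 m³
Net withdrawal = 64.7 − 22.2 = 42.5 million m³/yr = 1.164 × 10^5 m³/d
t = ΔV / Q = 1.762 × 10^6 m³ / 1.164 × 10^5 m³/d = 15.14 d
t = 15.14 d ≈ 0.5045 months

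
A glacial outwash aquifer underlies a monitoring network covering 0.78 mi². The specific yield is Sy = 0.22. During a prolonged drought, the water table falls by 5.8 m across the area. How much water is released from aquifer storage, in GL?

A = 0.78 mi² = 2.02 × 10^6 m²
ΔV = Sy × A × Δh = 0.22 × 2.02 × 10^6 m² × 5.8 m = 2.578 × 10^6 m³
ΔV = 2.578 × 10^6 m³ = 2.578 GL

ΔV ≈ 2.58 GL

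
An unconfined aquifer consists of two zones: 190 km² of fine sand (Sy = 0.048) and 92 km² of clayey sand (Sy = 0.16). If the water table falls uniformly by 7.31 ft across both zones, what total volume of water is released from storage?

A₁ = 190 km² = 1.9 × 10^8 m²; A₂ = 92 km² = 9.2 × 10^7 m²
Δh = 7.31 ft = 2.228 m
ΔV₁ = 0.048 × 1.9 × 10^8 × 2.228 = 2.032 × 10^7 m³
ΔV₂ = 0.16 × 9.2 × 10^7 × 2.228 = 3.28 × 10^7 m³
ΔV = ΔV₁ + ΔV₂ = 5.312 × 10^7 m³

ΔV ≈ 5.31 × 10^7 m³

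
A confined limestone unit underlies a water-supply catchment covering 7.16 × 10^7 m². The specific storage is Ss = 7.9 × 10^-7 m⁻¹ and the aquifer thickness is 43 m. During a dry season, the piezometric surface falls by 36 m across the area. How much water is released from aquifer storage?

ΔV ≈ 87600 m³

S = Ss × b = 7.9 × 10^-7 m⁻¹ × 43 m = 3.397 × 10^-5
ΔV = S × A × Δh = 3.397 × 10^-5 × 7.16 × 10^7 m² × 36 m = 87560 m³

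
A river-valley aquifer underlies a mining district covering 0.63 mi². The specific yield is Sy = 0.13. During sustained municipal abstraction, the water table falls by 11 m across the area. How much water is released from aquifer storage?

A = 0.63 mi² = 1.632 × 10^6 m²
ΔV = Sy × A × Δh = 0.13 × 1.632 × 10^6 m² × 11 m = 2.333 × 10^6 m³

ΔV ≈ 2.33 × 10^6 m³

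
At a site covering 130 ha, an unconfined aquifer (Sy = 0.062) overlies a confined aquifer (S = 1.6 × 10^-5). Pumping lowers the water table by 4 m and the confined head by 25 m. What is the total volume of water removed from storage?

A = 130 ha = 1.3 × 10^6 m²
Unconfined: ΔV_u = Sy × A × Δh_u = 0.062 × 1.3 × 10^6 × 4 = 3.224 × 10^5 m³
Confined: ΔV_c = S × A × Δh_c = 1.6 × 10^-5 × 1.3 × 10^6 × 25 = 520 m³
Total ΔV = 3.224 × 10^5 + 520 = 3.229 × 10^5 m³

ΔV ≈ 3.23 × 10^5 m³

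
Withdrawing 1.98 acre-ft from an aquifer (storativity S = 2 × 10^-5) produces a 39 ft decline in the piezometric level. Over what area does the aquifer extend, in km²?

A ≈ 10.3 km²

Δh = 39 ft = 11.89 m
ΔV = 1.98 acre-ft = 2442 m³
A = ΔV / (S × Δh) = 2442 / (2 × 10^-5 × 11.89) = 1.027 × 10^7 m²
A = 1.027 × 10^7 m² = 10.27 km²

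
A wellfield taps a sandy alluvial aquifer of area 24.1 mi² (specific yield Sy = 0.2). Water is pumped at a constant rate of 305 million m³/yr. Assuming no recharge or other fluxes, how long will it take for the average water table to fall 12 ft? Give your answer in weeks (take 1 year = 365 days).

t ≈ 7.81 weeks

A = 24.1 mi² = 6.242 × 10^7 m²
Δh = 12 ft = 3.658 m
ΔV = Sy × A × Δh = 0.2 × 6.242 × 10^7 × 3.658 = 4.566 × 10^7 m³
Q = 305 million m³/yr = 8.356 × 10^5 m³/d
t = ΔV / Q = 4.566 × 10^7 m³ / 8.356 × 10^5 m³/d = 54.64 d
t = 54.64 d ≈ 7.806 weeks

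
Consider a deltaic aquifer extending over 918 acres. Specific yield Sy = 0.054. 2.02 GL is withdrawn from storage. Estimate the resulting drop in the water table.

Δh ≈ 10.1 m

A = 918 acres = 3.715 × 10^6 m²
ΔV = 2.02 GL = 2.02 × 10^6 m³
Δh = ΔV / (Sy × A) = 2.02 × 10^6 m³ / (0.054 × 3.715 × 10^6 m²) = 10.07 m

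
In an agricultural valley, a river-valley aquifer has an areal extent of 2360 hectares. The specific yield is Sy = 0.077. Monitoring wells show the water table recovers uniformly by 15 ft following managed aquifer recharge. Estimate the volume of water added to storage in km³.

A = 2360 hectares = 2.36 × 10^7 m²
Δh = 15 ft = 4.572 m
ΔV = Sy × A × Δh = 0.077 × 2.36 × 10^7 m² × 4.572 m = 8.308 × 10^6 m³
ΔV = 8.308 × 10^6 m³ = 0.008308 km³

ΔV ≈ 0.00831 km³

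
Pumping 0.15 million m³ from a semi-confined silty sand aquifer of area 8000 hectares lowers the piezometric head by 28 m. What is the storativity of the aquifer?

S ≈ 6.7 × 10^-5

A = 8000 hectares = 8 × 10^7 m²
ΔV = 0.15 million m³ = 1.5 × 10^5 m³
S = ΔV / (A × Δh) = 1.5 × 10^5 m³ / (8 × 10^7 m² × 28 m) = 6.696 × 10^-5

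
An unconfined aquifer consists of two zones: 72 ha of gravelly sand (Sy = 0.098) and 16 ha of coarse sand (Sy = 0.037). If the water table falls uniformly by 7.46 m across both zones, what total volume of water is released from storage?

ΔV ≈ 5.71 × 10^5 m³

A₁ = 72 ha = 7.2 × 10^5 m²; A₂ = 16 ha = 1.6 × 10^5 m²
ΔV₁ = 0.098 × 7.2 × 10^5 × 7.46 = 5.264 × 10^5 m³
ΔV₂ = 0.037 × 1.6 × 10^5 × 7.46 = 44160 m³
ΔV = ΔV₁ + ΔV₂ = 5.705 × 10^5 m³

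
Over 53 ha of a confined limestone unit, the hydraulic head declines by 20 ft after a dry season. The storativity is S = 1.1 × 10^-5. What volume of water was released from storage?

A = 53 ha = 5.3 × 10^5 m²
Δh = 20 ft = 6.096 m
ΔV = S × A × Δh = 1.1 × 10^-5 × 5.3 × 10^5 m² × 6.096 m = 35.54 m³

ΔV ≈ 35.5 m³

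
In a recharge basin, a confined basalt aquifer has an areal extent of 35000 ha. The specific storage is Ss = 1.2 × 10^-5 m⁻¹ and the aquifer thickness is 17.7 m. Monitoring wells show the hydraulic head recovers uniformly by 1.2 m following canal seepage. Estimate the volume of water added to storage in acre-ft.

S = Ss × b = 1.2 × 10^-5 m⁻¹ × 17.7 m = 2.124 × 10^-4
A = 35000 ha = 3.5 × 10^8 m²
ΔV = S × A × Δh = 2.124 × 10^-4 × 3.5 × 10^8 m² × 1.2 m = 89210 m³
ΔV = 89210 m³ = 72.32 acre-ft

ΔV ≈ 72.3 acre-ft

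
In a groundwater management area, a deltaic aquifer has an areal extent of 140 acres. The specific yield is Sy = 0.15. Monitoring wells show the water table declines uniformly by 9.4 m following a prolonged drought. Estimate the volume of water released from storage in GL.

A = 140 acres = 5.666 × 10^5 m²
ΔV = Sy × A × Δh = 0.15 × 5.666 × 10^5 m² × 9.4 m = 7.988 × 10^5 m³
ΔV = 7.988 × 10^5 m³ = 0.7988 GL

ΔV ≈ 0.799 GL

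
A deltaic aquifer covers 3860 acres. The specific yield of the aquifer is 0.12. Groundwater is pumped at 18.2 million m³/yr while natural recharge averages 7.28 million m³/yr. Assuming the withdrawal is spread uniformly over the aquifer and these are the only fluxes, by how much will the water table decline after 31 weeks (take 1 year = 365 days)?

A = 3860 acres = 1.562 × 10^7 m²
Net abstraction = 18.2 − 7.28 = 10.92 million m³/yr
Q_net = 10.92 million m³/yr = 29920 m³/d
t = 31 weeks = 217 d
ΔV = Q × t = 29920 m³/d × 217 d = 6.492 × 10^6 m³
Δh = ΔV / (Sy × A) = 6.492 × 10^6 / (0.12 × 1.562 × 10^7) = 3.463 m

Δh ≈ 3.46 m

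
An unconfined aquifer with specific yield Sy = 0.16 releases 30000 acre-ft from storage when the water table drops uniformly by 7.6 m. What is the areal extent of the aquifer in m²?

A ≈ 3.04 × 10^7 m²

ΔV = 30000 acre-ft = 3.7 × 10^7 m³
A = ΔV / (Sy × Δh) = 3.7 × 10^7 / (0.16 × 7.6) = 3.043 × 10^7 m²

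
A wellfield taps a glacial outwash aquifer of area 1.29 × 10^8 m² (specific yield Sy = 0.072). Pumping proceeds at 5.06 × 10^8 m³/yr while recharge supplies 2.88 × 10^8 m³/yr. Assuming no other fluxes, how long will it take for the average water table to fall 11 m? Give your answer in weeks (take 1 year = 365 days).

ΔV = Sy × A × Δh = 0.072 × 1.29 × 10^8 × 11 = 1.022 × 10^8 m³
Net withdrawal = 5.06 × 10^8 − 2.88 × 10^8 = 2.18 × 10^8 m³/yr = 5.973 × 10^5 m³/d
t = ΔV / Q = 1.022 × 10^8 m³ / 5.973 × 10^5 m³/d = 171.1 d
t = 171.1 d ≈ 24.44 weeks

t ≈ 24.4 weeks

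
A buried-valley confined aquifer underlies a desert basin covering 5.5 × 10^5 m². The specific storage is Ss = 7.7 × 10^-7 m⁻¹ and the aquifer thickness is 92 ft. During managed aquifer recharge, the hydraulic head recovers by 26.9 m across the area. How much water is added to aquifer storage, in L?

b = 92 ft = 28.04 m
S = Ss × b = 7.7 × 10^-7 m⁻¹ × 28.04 m = 2.159 × 10^-5
ΔV = S × A × Δh = 2.159 × 10^-5 × 5.5 × 10^5 m² × 26.9 m = 319.5 m³
ΔV = 319.5 m³ = 3.195 × 10^5 L

ΔV ≈ 3.19 × 10^5 L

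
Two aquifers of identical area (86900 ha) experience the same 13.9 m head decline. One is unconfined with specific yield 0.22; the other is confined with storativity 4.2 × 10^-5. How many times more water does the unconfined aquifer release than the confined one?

ΔV_u / ΔV_c ≈ 5240

A = 86900 ha = 8.69 × 10^8 m²
Unconfined: ΔV_u = Sy × A × Δh = 0.22 × 8.69 × 10^8 × 13.9 = 2.657 × 10^9 m³
Confined: ΔV_c = S × A × Δh = 4.2 × 10^-5 × 8.69 × 10^8 × 13.9 = 5.073 × 10^5 m³
Ratio = ΔV_u / ΔV_c = Sy / S = 0.22 / 4.2 × 10^-5 = 5238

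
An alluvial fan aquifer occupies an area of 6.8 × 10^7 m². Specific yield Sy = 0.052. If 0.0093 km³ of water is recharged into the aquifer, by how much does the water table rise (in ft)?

Δh ≈ 8.63 ft

ΔV = 0.0093 km³ = 9.3 × 10^6 m³
Δh = ΔV / (Sy × A) = 9.3 × 10^6 m³ / (0.052 × 6.8 × 10^7 m²) = 2.63 m
Δh = 2.63 m = 8.629 ft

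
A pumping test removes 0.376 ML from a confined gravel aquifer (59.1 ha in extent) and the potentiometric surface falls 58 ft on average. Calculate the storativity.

S ≈ 3.6 × 10^-5

A = 59.1 ha = 5.91 × 10^5 m²
Δh = 58 ft = 17.68 m
ΔV = 0.376 ML = 376 m³
S = ΔV / (A × Δh) = 376 m³ / (5.91 × 10^5 m² × 17.68 m) = 3.599 × 10^-5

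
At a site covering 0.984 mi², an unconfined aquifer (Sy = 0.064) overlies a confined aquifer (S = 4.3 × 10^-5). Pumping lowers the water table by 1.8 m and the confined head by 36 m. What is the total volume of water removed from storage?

ΔV ≈ 2.98 × 10^5 m³

A = 0.984 mi² = 2.549 × 10^6 m²
Unconfined: ΔV_u = Sy × A × Δh_u = 0.064 × 2.549 × 10^6 × 1.8 = 2.936 × 10^5 m³
Confined: ΔV_c = S × A × Δh_c = 4.3 × 10^-5 × 2.549 × 10^6 × 36 = 3945 m³
Total ΔV = 2.936 × 10^5 + 3945 = 2.975 × 10^5 m³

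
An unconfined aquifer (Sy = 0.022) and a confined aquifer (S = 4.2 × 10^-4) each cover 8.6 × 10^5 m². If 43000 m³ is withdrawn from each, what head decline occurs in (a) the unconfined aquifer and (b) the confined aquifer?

Unconfined: Δh_u = ΔV/(Sy·A) = 43000/(0.022 × 8.6 × 10^5) = 2.273 m
Confined: Δh_c = ΔV/(S·A) = 43000/(4.2 × 10^-4 × 8.6 × 10^5) = 119 m

Δh_u ≈ 2.27 m; Δh_c ≈ 119 m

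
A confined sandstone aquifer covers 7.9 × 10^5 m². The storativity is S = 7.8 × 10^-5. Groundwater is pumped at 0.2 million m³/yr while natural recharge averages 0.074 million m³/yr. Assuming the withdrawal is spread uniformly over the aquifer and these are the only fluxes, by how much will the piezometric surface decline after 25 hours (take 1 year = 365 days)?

Net abstraction = 0.2 − 0.074 = 0.126 million m³/yr
Q_net = 0.126 million m³/yr = 345.2 m³/d
t = 25 hours = 1.042 d
ΔV = Q × t = 345.2 m³/d × 1.042 d = 359.6 m³
Δh = ΔV / (S × A) = 359.6 / (7.8 × 10^-5 × 7.9 × 10^5) = 5.836 m

Δh ≈ 5.84 m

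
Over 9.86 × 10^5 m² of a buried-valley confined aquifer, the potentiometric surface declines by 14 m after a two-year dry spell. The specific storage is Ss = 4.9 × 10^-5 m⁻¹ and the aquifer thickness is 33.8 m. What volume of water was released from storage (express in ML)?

ΔV ≈ 22.9 ML

S = Ss × b = 4.9 × 10^-5 m⁻¹ × 33.8 m = 1.656 × 10^-3
ΔV = S × A × Δh = 0.001656 × 9.86 × 10^5 m² × 14 m = 22860 m³
ΔV = 22860 m³ = 22.86 ML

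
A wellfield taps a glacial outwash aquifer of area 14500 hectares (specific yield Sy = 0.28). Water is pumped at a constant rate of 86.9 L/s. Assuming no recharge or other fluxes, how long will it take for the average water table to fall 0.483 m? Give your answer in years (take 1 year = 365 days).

t ≈ 7.16 years

A = 14500 hectares = 1.45 × 10^8 m²
ΔV = Sy × A × Δh = 0.28 × 1.45 × 10^8 × 0.483 = 1.961 × 10^7 m³
Q = 86.9 L/s = 7508 m³/d
t = ΔV / Q = 1.961 × 10^7 m³ / 7508 m³/d = 2612 d
t = 2612 d ≈ 7.156 years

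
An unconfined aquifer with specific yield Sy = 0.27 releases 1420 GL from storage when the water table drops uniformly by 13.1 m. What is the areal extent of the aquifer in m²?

A ≈ 4.01 × 10^8 m²

ΔV = 1420 GL = 1.42 × 10^9 m³
A = ΔV / (Sy × Δh) = 1.42 × 10^9 / (0.27 × 13.1) = 4.015 × 10^8 m²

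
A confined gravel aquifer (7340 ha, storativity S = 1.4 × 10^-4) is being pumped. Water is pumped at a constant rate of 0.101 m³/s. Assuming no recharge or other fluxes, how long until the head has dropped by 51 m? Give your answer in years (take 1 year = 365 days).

t ≈ 0.165 years

A = 7340 ha = 7.34 × 10^7 m²
ΔV = S × A × Δh = 1.4 × 10^-4 × 7.34 × 10^7 × 51 = 5.241 × 10^5 m³
Q = 0.101 m³/s = 8726 m³/d
t = ΔV / Q = 5.241 × 10^5 m³ / 8726 m³/d = 60.06 d
t = 60.06 d ≈ 0.1645 years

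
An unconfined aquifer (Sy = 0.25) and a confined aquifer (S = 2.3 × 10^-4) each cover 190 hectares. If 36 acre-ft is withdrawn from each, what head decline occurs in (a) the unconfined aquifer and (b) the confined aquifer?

Δh_u ≈ 0.0935 m; Δh_c ≈ 102 m

A = 190 hectares = 1.9 × 10^6 m²
ΔV = 36 acre-ft = 44410 m³
Unconfined: Δh_u = ΔV/(Sy·A) = 44410/(0.25 × 1.9 × 10^6) = 0.09348 m
Confined: Δh_c = ΔV/(S·A) = 44410/(2.3 × 10^-4 × 1.9 × 10^6) = 101.6 m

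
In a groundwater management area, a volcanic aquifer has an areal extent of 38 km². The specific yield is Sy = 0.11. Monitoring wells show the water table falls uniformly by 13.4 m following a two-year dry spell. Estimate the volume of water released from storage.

ΔV ≈ 5.6 × 10^7 m³

A = 38 km² = 3.8 × 10^7 m²
ΔV = Sy × A × Δh = 0.11 × 3.8 × 10^7 m² × 13.4 m = 5.601 × 10^7 m³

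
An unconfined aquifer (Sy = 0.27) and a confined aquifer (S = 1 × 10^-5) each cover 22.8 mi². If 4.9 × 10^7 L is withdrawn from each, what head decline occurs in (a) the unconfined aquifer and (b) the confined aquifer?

Δh_u ≈ 0.00307 m; Δh_c ≈ 83 m

A = 22.8 mi² = 5.905 × 10^7 m²
ΔV = 4.9 × 10^7 L = 49000 m³
Unconfined: Δh_u = ΔV/(Sy·A) = 49000/(0.27 × 5.905 × 10^7) = 0.003073 m
Confined: Δh_c = ΔV/(S·A) = 49000/(1 × 10^-5 × 5.905 × 10^7) = 82.98 m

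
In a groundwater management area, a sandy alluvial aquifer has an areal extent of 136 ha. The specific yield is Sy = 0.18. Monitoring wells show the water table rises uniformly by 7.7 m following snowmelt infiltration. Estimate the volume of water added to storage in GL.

ΔV ≈ 1.88 GL

A = 136 ha = 1.36 × 10^6 m²
ΔV = Sy × A × Δh = 0.18 × 1.36 × 10^6 m² × 7.7 m = 1.885 × 10^6 m³
ΔV = 1.885 × 10^6 m³ = 1.885 GL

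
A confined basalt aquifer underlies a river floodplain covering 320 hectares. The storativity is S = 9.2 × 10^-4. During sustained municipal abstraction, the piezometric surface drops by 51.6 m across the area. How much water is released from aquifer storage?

ΔV ≈ 1.52 × 10^5 m³

A = 320 hectares = 3.2 × 10^6 m²
ΔV = S × A × Δh = 9.2 × 10^-4 × 3.2 × 10^6 m² × 51.6 m = 1.519 × 10^5 m³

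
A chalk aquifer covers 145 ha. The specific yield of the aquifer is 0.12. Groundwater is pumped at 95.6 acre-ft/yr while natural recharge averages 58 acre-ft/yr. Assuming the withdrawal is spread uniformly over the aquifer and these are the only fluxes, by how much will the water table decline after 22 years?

Δh ≈ 5.86 m

A = 145 ha = 1.45 × 10^6 m²
Net abstraction = 95.6 − 58 = 37.6 acre-ft/yr
Q_net = 37.6 acre-ft/yr = 127.1 m³/d
t = 22 years = 8030 d
ΔV = Q × t = 127.1 m³/d × 8030 d = 1.02 × 10^6 m³
Δh = ΔV / (Sy × A) = 1.02 × 10^6 / (0.12 × 1.45 × 10^6) = 5.864 m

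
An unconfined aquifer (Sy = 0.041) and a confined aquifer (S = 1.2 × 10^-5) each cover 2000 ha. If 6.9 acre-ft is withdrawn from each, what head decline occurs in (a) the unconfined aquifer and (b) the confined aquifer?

Δh_u ≈ 0.0104 m; Δh_c ≈ 35.5 m

A = 2000 ha = 2 × 10^7 m²
ΔV = 6.9 acre-ft = 8511 m³
Unconfined: Δh_u = ΔV/(Sy·A) = 8511/(0.041 × 2 × 10^7) = 0.01038 m
Confined: Δh_c = ΔV/(S·A) = 8511/(1.2 × 10^-5 × 2 × 10^7) = 35.46 m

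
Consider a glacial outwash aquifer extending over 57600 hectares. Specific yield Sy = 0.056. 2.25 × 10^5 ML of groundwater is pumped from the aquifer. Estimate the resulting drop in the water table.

A = 57600 hectares = 5.76 × 10^8 m²
ΔV = 2.25 × 10^5 ML = 2.25 × 10^8 m³
Δh = ΔV / (Sy × A) = 2.25 × 10^8 m³ / (0.056 × 5.76 × 10^8 m²) = 6.975 m

Δh ≈ 6.98 m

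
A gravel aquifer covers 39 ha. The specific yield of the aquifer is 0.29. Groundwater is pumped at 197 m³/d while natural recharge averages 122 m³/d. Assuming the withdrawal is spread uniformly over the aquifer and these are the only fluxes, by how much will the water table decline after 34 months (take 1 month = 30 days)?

A = 39 ha = 3.9 × 10^5 m²
Net abstraction = 197 − 122 = 75 m³/d
t = 34 months = 1020 d
ΔV = Q × t = 75 m³/d × 1020 d = 76500 m³
Δh = ΔV / (Sy × A) = 76500 / (0.29 × 3.9 × 10^5) = 0.6764 m

Δh ≈ 0.676 m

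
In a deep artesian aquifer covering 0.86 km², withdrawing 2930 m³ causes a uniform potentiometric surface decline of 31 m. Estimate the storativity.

A = 0.86 km² = 8.6 × 10^5 m²
S = ΔV / (A × Δh) = 2930 m³ / (8.6 × 10^5 m² × 31 m) = 1.099 × 10^-4

S ≈ 1.1 × 10^-4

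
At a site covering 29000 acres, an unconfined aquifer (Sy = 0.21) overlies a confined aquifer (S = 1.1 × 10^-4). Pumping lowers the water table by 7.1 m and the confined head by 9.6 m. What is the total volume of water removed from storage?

A = 29000 acres = 1.174 × 10^8 m²
Unconfined: ΔV_u = Sy × A × Δh_u = 0.21 × 1.174 × 10^8 × 7.1 = 1.75 × 10^8 m³
Confined: ΔV_c = S × A × Δh_c = 1.1 × 10^-4 × 1.174 × 10^8 × 9.6 = 1.239 × 10^5 m³
Total ΔV = 1.75 × 10^8 + 1.239 × 10^5 = 1.751 × 10^8 m³

ΔV ≈ 1.75 × 10^8 m³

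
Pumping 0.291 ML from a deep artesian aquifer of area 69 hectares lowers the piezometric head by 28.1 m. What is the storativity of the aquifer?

A = 69 hectares = 6.9 × 10^5 m²
ΔV = 0.291 ML = 291 m³
S = ΔV / (A × Δh) = 291 m³ / (6.9 × 10^5 m² × 28.1 m) = 1.501 × 10^-5

S ≈ 1.5 × 10^-5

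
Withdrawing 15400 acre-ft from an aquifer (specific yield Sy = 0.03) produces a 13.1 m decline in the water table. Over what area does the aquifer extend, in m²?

A ≈ 4.83 × 10^7 m²

ΔV = 15400 acre-ft = 1.9 × 10^7 m³
A = ΔV / (Sy × Δh) = 1.9 × 10^7 / (0.03 × 13.1) = 4.833 × 10^7 m²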